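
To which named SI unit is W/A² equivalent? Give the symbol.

W = J/s (power = energy per time),
    = kg·m²·s⁻³.
Combining: W·A⁻² = (kg·m²·s⁻³) · A⁻² = kg·m²·s⁻³·A⁻².
kg·m²·s⁻³·A⁻² is the base-SI form of the ohm.

Ω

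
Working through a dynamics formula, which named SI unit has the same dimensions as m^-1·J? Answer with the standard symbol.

J = kg·m²·s⁻².
Combining: m⁻¹·J = m⁻¹ · (kg·m²·s⁻²) = kg·m·s⁻².
kg·m·s⁻² is the base-SI form of the newton.

N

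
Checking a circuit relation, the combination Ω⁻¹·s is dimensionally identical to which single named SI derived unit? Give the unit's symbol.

Ω = V/A (resistance = voltage per current),
    = kg·m²·s⁻³·A⁻².
So Ω⁻¹ = kg⁻¹·m⁻²·s³·A².
Combining: Ω⁻¹·s = (kg⁻¹·m⁻²·s³·A²) · s = kg⁻¹·m⁻²·s⁴·A².
kg⁻¹·m⁻²·s⁴·A² is the base-SI form of the farad.

F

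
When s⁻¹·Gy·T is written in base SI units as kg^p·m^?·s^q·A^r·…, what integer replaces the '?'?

2

Gy = J/kg (absorbed dose = energy per mass),
    = m²·s⁻².
T = Wb/m² (flux density = flux per area),
    = kg·s⁻²·A⁻¹.
Combining: s⁻¹·Gy·T = s⁻¹ · (m²·s⁻²) · (kg·s⁻²·A⁻¹) = kg·m²·s⁻⁵·A⁻¹.
The exponent of m is 2.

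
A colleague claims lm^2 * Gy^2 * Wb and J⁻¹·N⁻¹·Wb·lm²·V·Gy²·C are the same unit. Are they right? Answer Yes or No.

Left side:
  lm = cd.
  So lm² = cd².
  Gy = m²·s⁻².
  So Gy² = m⁴·s⁻⁴.
  Wb = kg·m²·s⁻²·A⁻¹.
  Combining: lm²·Gy²·Wb = cd² · (m⁴·s⁻⁴) · (kg·m²·s⁻²·A⁻¹) = kg·m⁶·s⁻⁶·A⁻¹·cd².
Right side:
  J = N·m (work = force × distance),
      = kg·m²·s⁻².
  So J⁻¹ = kg⁻¹·m⁻²·s².
  N = kg·m/s² = kg·m·s⁻² (force = mass × acceleration).
  So N⁻¹ = kg⁻¹·m⁻¹·s².
  Wb = V·s (flux: a volt is a weber per second),
      = kg·m²·s⁻²·A⁻¹.
  lm = cd·sr = cd (luminous flux; sr is dimensionless).
  So lm² = cd².
  V = W/A (potential = power per current),
      = kg·m²·s⁻³·A⁻¹.
  Gy = J/kg (absorbed dose = energy per mass),
      = m²·s⁻².
  So Gy² = m⁴·s⁻⁴.
  C = A·s = s·A (charge = current × time).
  Combining: J⁻¹·N⁻¹·Wb·lm²·V·Gy²·C = (kg⁻¹·m⁻²·s²) · (kg⁻¹·m⁻¹·s²) · (kg·m²·s⁻²·A⁻¹) · cd² · (kg·m²·s⁻³·A⁻¹) · (m⁴·s⁻⁴) · (s·A) = m⁵·s⁻⁴·A⁻¹·cd².
Left is kg·m⁶·s⁻⁶·A⁻¹·cd²; right is m⁵·s⁻⁴·A⁻¹·cd² — different.

No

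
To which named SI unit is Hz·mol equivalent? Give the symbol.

Hz = s⁻¹.
Combining: Hz·mol = s⁻¹ · mol = s⁻¹·mol.
s⁻¹·mol is the base-SI form of the katal.

kat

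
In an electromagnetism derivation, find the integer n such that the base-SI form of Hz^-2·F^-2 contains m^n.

4

Hz = 1/s = s⁻¹ (frequency is cycles per second).
So Hz⁻² = s².
F = C/V (capacitance = charge per voltage),
    = A·s/(kg·m²·s⁻³·A⁻¹) (substituting C and V),
    = kg⁻¹·m⁻²·s⁴·A².
So F⁻² = kg²·m⁴·s⁻⁸·A⁻⁴.
Combining: Hz⁻²·F⁻² = s² · (kg²·m⁴·s⁻⁸·A⁻⁴) = kg²·m⁴·s⁻⁶·A⁻⁴.
The exponent of m is 4.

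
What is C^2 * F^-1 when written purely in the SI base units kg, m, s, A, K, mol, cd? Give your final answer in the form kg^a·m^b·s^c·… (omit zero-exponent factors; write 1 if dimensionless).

kg·m²·s⁻²

C = A·s = s·A (charge = current × time).
So C² = s²·A².
F = C/V (capacitance = charge per voltage),
    = A·s/(kg·m²·s⁻³·A⁻¹) (substituting C and V),
    = kg⁻¹·m⁻²·s⁴·A².
So F⁻¹ = kg·m²·s⁻⁴·A⁻².
Combining: C²·F⁻¹ = (s²·A²) · (kg·m²·s⁻⁴·A⁻²) = kg·m²·s⁻².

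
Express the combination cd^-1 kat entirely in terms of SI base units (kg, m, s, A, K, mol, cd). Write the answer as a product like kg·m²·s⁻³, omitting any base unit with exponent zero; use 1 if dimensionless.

kat = s⁻¹·mol.
Combining: cd⁻¹·kat = cd⁻¹ · (s⁻¹·mol) = s⁻¹·mol·cd⁻¹.

s⁻¹·mol·cd⁻¹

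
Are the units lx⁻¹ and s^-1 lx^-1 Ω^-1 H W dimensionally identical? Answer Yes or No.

No

Left side:
  lx = lm/m² (illuminance = luminous flux per area),
      = m⁻²·cd.
  So lx⁻¹ = m²·cd⁻¹.
Right side:
  lx = lm/m² (illuminance = luminous flux per area),
      = m⁻²·cd.
  So lx⁻¹ = m²·cd⁻¹.
  Ω = V/A (resistance = voltage per current),
      = kg·m²·s⁻³·A⁻².
  So Ω⁻¹ = kg⁻¹·m⁻²·s³·A².
  H = Wb/A (inductance = flux per current),
      = kg·m²·s⁻²·A⁻².
  W = J/s (power = energy per time),
      = kg·m²·s⁻³.
  Combining: s⁻¹·lx⁻¹·Ω⁻¹·H·W = s⁻¹ · (m²·cd⁻¹) · (kg⁻¹·m⁻²·s³·A²) · (kg·m²·s⁻²·A⁻²) · (kg·m²·s⁻³) = kg·m⁴·s⁻³·cd⁻¹.
Left is m²·cd⁻¹; right is kg·m⁴·s⁻³·cd⁻¹ — different.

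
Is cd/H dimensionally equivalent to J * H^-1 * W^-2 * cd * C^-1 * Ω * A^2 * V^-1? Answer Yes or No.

No

Left side:
  H = Wb/A (inductance = flux per current),
      = kg·m²·s⁻²·A⁻².
  So H⁻¹ = kg⁻¹·m⁻²·s²·A².
  Combining: cd·H⁻¹ = cd · (kg⁻¹·m⁻²·s²·A²) = kg⁻¹·m⁻²·s²·A²·cd.
Right side:
  J = N·m (work = force × distance),
      = kg·m²·s⁻².
  H = Wb/A (inductance = flux per current),
      = kg·m²·s⁻²·A⁻².
  So H⁻¹ = kg⁻¹·m⁻²·s²·A².
  W = J/s (power = energy per time),
      = kg·m²·s⁻³.
  So W⁻² = kg⁻²·m⁻⁴·s⁶.
  C = A·s = s·A (charge = current × time).
  So C⁻¹ = s⁻¹·A⁻¹.
  Ω = V/A (resistance = voltage per current),
      = kg·m²·s⁻³·A⁻².
  V = W/A (potential = power per current),
      = kg·m²·s⁻³·A⁻¹.
  So V⁻¹ = kg⁻¹·m⁻²·s³·A.
  Combining: J·H⁻¹·W⁻²·cd·C⁻¹·Ω·A²·V⁻¹ = (kg·m²·s⁻²) · (kg⁻¹·m⁻²·s²·A²) · (kg⁻²·m⁻⁴·s⁶) · cd · (s⁻¹·A⁻¹) · (kg·m²·s⁻³·A⁻²) · A² · (kg⁻¹·m⁻²·s³·A) = kg⁻²·m⁻⁴·s⁵·A²·cd.
Left is kg⁻¹·m⁻²·s²·A²·cd; right is kg⁻²·m⁻⁴·s⁵·A²·cd — different.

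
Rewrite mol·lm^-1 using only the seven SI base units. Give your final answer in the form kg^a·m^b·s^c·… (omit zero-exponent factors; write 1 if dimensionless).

lm = cd·sr = cd (luminous flux; sr is dimensionless).
So lm⁻¹ = cd⁻¹.
Combining: mol·lm⁻¹ = mol · cd⁻¹ = mol·cd⁻¹.

mol·cd⁻¹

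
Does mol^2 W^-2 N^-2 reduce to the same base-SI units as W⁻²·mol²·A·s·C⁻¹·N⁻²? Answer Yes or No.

Left side:
  W = kg·m²·s⁻³.
  So W⁻² = kg⁻²·m⁻⁴·s⁶.
  N = kg·m·s⁻².
  So N⁻² = kg⁻²·m⁻²·s⁴.
  Combining: mol²·W⁻²·N⁻² = mol² · (kg⁻²·m⁻⁴·s⁶) · (kg⁻²·m⁻²·s⁴) = kg⁻⁴·m⁻⁶·s¹⁰·mol².
Right side:
  W = kg·m²·s⁻³.
  So W⁻² = kg⁻²·m⁻⁴·s⁶.
  C = s·A.
  So C⁻¹ = s⁻¹·A⁻¹.
  N = kg·m·s⁻².
  So N⁻² = kg⁻²·m⁻²·s⁴.
  Combining: W⁻²·mol²·A·s·C⁻¹·N⁻² = (kg⁻²·m⁻⁴·s⁶) · mol² · A · s · (s⁻¹·A⁻¹) · (kg⁻²·m⁻²·s⁴) = kg⁻⁴·m⁻⁶·s¹⁰·mol².
Both reduce to kg⁻⁴·m⁻⁶·s¹⁰·mol².

Yes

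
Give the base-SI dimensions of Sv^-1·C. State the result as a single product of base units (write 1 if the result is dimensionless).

m⁻²·s³·A

Sv = m²·s⁻².
So Sv⁻¹ = m⁻²·s².
C = s·A.
Combining: Sv⁻¹·C = (m⁻²·s²) · (s·A) = m⁻²·s³·A.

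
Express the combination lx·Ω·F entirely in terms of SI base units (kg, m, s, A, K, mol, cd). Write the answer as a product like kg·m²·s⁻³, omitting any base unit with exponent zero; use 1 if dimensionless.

m⁻²·s·cd

lx = lm/m² (illuminance = luminous flux per area),
    = m⁻²·cd.
Ω = V/A (resistance = voltage per current),
    = kg·m²·s⁻³·A⁻².
F = C/V (capacitance = charge per voltage),
    = A·s/(kg·m²·s⁻³·A⁻¹) (substituting C and V),
    = kg⁻¹·m⁻²·s⁴·A².
Combining: lx·Ω·F = (m⁻²·cd) · (kg·m²·s⁻³·A⁻²) · (kg⁻¹·m⁻²·s⁴·A²) = m⁻²·s·cd.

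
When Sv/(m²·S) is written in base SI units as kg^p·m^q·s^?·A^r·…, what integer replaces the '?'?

S = 1/Ω (conductance is reciprocal resistance),
    = kg⁻¹·m⁻²·s³·A².
So S⁻¹ = kg·m²·s⁻³·A⁻².
Sv = J/kg (equivalent dose = energy per mass),
    = m²·s⁻².
Combining: m⁻²·S⁻¹·Sv = m⁻² · (kg·m²·s⁻³·A⁻²) · (m²·s⁻²) = kg·m²·s⁻⁵·A⁻².
The exponent of s is -5.

-5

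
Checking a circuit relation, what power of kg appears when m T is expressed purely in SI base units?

1

T = kg·s⁻²·A⁻¹.
Combining: m·T = m · (kg·s⁻²·A⁻¹) = kg·m·s⁻²·A⁻¹.
The exponent of kg is 1.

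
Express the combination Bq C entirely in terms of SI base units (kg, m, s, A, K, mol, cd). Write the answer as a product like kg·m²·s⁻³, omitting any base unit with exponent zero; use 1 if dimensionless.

Bq = s⁻¹.
C = s·A.
Combining: Bq·C = s⁻¹ · (s·A) = A.

A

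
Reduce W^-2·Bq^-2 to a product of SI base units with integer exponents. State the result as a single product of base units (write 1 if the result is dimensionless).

kg⁻²·m⁻⁴·s⁸

W = kg·m²·s⁻³.
So W⁻² = kg⁻²·m⁻⁴·s⁶.
Bq = s⁻¹.
So Bq⁻² = s².
Combining: W⁻²·Bq⁻² = (kg⁻²·m⁻⁴·s⁶) · s² = kg⁻²·m⁻⁴·s⁸.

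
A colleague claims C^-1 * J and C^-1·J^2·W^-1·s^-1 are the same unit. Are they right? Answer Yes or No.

Left side:
  C = s·A.
  So C⁻¹ = s⁻¹·A⁻¹.
  J = kg·m²·s⁻².
  Combining: C⁻¹·J = (s⁻¹·A⁻¹) · (kg·m²·s⁻²) = kg·m²·s⁻³·A⁻¹.
Right side:
  C = A·s = s·A (charge = current × time).
  So C⁻¹ = s⁻¹·A⁻¹.
  J = N·m (work = force × distance),
      = kg·m²·s⁻².
  So J² = kg²·m⁴·s⁻⁴.
  W = J/s (power = energy per time),
      = kg·m²·s⁻³.
  So W⁻¹ = kg⁻¹·m⁻²·s³.
  Combining: C⁻¹·J²·W⁻¹·s⁻¹ = (s⁻¹·A⁻¹) · (kg²·m⁴·s⁻⁴) · (kg⁻¹·m⁻²·s³) · s⁻¹ = kg·m²·s⁻³·A⁻¹.
Both reduce to kg·m²·s⁻³·A⁻¹.

Yes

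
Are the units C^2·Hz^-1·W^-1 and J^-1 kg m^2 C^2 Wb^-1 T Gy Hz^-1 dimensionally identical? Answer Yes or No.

No

Left side:
  C = s·A.
  So C² = s²·A².
  Hz = s⁻¹.
  So Hz⁻¹ = s.
  W = kg·m²·s⁻³.
  So W⁻¹ = kg⁻¹·m⁻²·s³.
  Combining: C²·Hz⁻¹·W⁻¹ = (s²·A²) · s · (kg⁻¹·m⁻²·s³) = kg⁻¹·m⁻²·s⁶·A².
Right side:
  J = kg·m²·s⁻².
  So J⁻¹ = kg⁻¹·m⁻²·s².
  C = s·A.
  So C² = s²·A².
  Wb = kg·m²·s⁻²·A⁻¹.
  So Wb⁻¹ = kg⁻¹·m⁻²·s²·A.
  T = kg·s⁻²·A⁻¹.
  Gy = m²·s⁻².
  Hz = s⁻¹.
  So Hz⁻¹ = s.
  Combining: J⁻¹·kg·m²·C²·Wb⁻¹·T·Gy·Hz⁻¹ = (kg⁻¹·m⁻²·s²) · kg · m² · (s²·A²) · (kg⁻¹·m⁻²·s²·A) · (kg·s⁻²·A⁻¹) · (m²·s⁻²) · s = s³·A².
Left is kg⁻¹·m⁻²·s⁶·A²; right is s³·A² — different.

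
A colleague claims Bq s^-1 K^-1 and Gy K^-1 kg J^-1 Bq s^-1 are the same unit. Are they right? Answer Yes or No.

Left side:
  Bq = s⁻¹.
  Combining: Bq·s⁻¹·K⁻¹ = s⁻¹ · s⁻¹ · K⁻¹ = s⁻²·K⁻¹.
Right side:
  Gy = m²·s⁻².
  J = kg·m²·s⁻².
  So J⁻¹ = kg⁻¹·m⁻²·s².
  Bq = s⁻¹.
  Combining: Gy·K⁻¹·kg·J⁻¹·Bq·s⁻¹ = (m²·s⁻²) · K⁻¹ · kg · (kg⁻¹·m⁻²·s²) · s⁻¹ · s⁻¹ = s⁻²·K⁻¹.
Both reduce to s⁻²·K⁻¹.

Yes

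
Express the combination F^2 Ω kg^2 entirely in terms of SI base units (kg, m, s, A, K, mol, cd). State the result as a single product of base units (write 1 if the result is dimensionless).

kg·m⁻²·s⁵·A²

F = C/V (capacitance = charge per voltage),
    = A·s/(kg·m²·s⁻³·A⁻¹) (substituting C and V),
    = kg⁻¹·m⁻²·s⁴·A².
So F² = kg⁻²·m⁻⁴·s⁸·A⁴.
Ω = V/A (resistance = voltage per current),
    = kg·m²·s⁻³·A⁻².
Combining: F²·Ω·kg² = (kg⁻²·m⁻⁴·s⁸·A⁴) · (kg·m²·s⁻³·A⁻²) · kg² = kg·m⁻²·s⁵·A².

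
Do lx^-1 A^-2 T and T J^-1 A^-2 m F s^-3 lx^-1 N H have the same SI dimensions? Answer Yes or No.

Left side:
  lx = m⁻²·cd.
  So lx⁻¹ = m²·cd⁻¹.
  T = kg·s⁻²·A⁻¹.
  Combining: lx⁻¹·A⁻²·T = (m²·cd⁻¹) · A⁻² · (kg·s⁻²·A⁻¹) = kg·m²·s⁻²·A⁻³·cd⁻¹.
Right side:
  T = kg·s⁻²·A⁻¹.
  J = kg·m²·s⁻².
  So J⁻¹ = kg⁻¹·m⁻²·s².
  F = kg⁻¹·m⁻²·s⁴·A².
  lx = m⁻²·cd.
  So lx⁻¹ = m²·cd⁻¹.
  N = kg·m·s⁻².
  H = kg·m²·s⁻²·A⁻².
  Combining: T·J⁻¹·A⁻²·m·F·s⁻³·lx⁻¹·N·H = (kg·s⁻²·A⁻¹) · (kg⁻¹·m⁻²·s²) · A⁻² · m · (kg⁻¹·m⁻²·s⁴·A²) · s⁻³ · (m²·cd⁻¹) · (kg·m·s⁻²) · (kg·m²·s⁻²·A⁻²) = kg·m²·s⁻³·A⁻³·cd⁻¹.
Left is kg·m²·s⁻²·A⁻³·cd⁻¹; right is kg·m²·s⁻³·A⁻³·cd⁻¹ — different.

No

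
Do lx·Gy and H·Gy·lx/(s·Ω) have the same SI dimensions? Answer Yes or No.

Left side:
  lx = lm/m² (illuminance = luminous flux per area),
      = m⁻²·cd.
  Gy = J/kg (absorbed dose = energy per mass),
      = m²·s⁻².
  Combining: lx·Gy = (m⁻²·cd) · (m²·s⁻²) = s⁻²·cd.
Right side:
  H = Wb/A (inductance = flux per current),
      = kg·m²·s⁻²·A⁻².
  Gy = J/kg (absorbed dose = energy per mass),
      = m²·s⁻².
  Ω = V/A (resistance = voltage per current),
      = kg·m²·s⁻³·A⁻².
  So Ω⁻¹ = kg⁻¹·m⁻²·s³·A².
  lx = lm/m² (illuminance = luminous flux per area),
      = m⁻²·cd.
  Combining: H·Gy·s⁻¹·Ω⁻¹·lx = (kg·m²·s⁻²·A⁻²) · (m²·s⁻²) · s⁻¹ · (kg⁻¹·m⁻²·s³·A²) · (m⁻²·cd) = s⁻²·cd.
Both reduce to s⁻²·cd.

Yes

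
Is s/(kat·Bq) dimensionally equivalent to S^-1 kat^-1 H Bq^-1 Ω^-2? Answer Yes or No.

Left side:
  kat = s⁻¹·mol.
  So kat⁻¹ = s·mol⁻¹.
  Bq = s⁻¹.
  So Bq⁻¹ = s.
  Combining: kat⁻¹·Bq⁻¹·s = (s·mol⁻¹) · s · s = s³·mol⁻¹.
Right side:
  S = kg⁻¹·m⁻²·s³·A².
  So S⁻¹ = kg·m²·s⁻³·A⁻².
  kat = s⁻¹·mol.
  So kat⁻¹ = s·mol⁻¹.
  H = kg·m²·s⁻²·A⁻².
  Bq = s⁻¹.
  So Bq⁻¹ = s.
  Ω = kg·m²·s⁻³·A⁻².
  So Ω⁻² = kg⁻²·m⁻⁴·s⁶·A⁴.
  Combining: S⁻¹·kat⁻¹·H·Bq⁻¹·Ω⁻² = (kg·m²·s⁻³·A⁻²) · (s·mol⁻¹) · (kg·m²·s⁻²·A⁻²) · s · (kg⁻²·m⁻⁴·s⁶·A⁴) = s³·mol⁻¹.
Both reduce to s³·mol⁻¹.

Yes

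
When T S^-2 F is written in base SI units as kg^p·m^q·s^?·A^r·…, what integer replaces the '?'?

T = Wb/m² (flux density = flux per area),
    = kg·s⁻²·A⁻¹.
S = 1/Ω (conductance is reciprocal resistance),
    = kg⁻¹·m⁻²·s³·A².
So S⁻² = kg²·m⁴·s⁻⁶·A⁻⁴.
F = C/V (capacitance = charge per voltage),
    = A·s/(kg·m²·s⁻³·A⁻¹) (substituting C and V),
    = kg⁻¹·m⁻²·s⁴·A².
Combining: T·S⁻²·F = (kg·s⁻²·A⁻¹) · (kg²·m⁴·s⁻⁶·A⁻⁴) · (kg⁻¹·m⁻²·s⁴·A²) = kg²·m²·s⁻⁴·A⁻³.
The exponent of s is -4.

-4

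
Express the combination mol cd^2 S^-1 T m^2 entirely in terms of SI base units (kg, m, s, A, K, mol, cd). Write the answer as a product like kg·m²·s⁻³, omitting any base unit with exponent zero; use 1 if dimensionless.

S = kg⁻¹·m⁻²·s³·A².
So S⁻¹ = kg·m²·s⁻³·A⁻².
T = kg·s⁻²·A⁻¹.
Combining: mol·cd²·S⁻¹·T·m² = mol · cd² · (kg·m²·s⁻³·A⁻²) · (kg·s⁻²·A⁻¹) · m² = kg²·m⁴·s⁻⁵·A⁻³·mol·cd².

kg²·m⁴·s⁻⁵·A⁻³·mol·cd²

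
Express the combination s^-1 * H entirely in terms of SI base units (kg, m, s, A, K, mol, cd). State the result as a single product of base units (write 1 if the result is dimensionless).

H = kg·m²·s⁻²·A⁻².
Combining: s⁻¹·H = s⁻¹ · (kg·m²·s⁻²·A⁻²) = kg·m²·s⁻³·A⁻².

kg·m²·s⁻³·A⁻²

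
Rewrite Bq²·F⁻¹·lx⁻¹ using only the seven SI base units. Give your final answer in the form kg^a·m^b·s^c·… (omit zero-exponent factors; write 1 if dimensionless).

kg·m⁴·s⁻⁶·A⁻²·cd⁻¹

Bq = 1/s = s⁻¹ (activity is decays per second).
So Bq² = s⁻².
F = C/V (capacitance = charge per voltage),
    = A·s/(kg·m²·s⁻³·A⁻¹) (substituting C and V),
    = kg⁻¹·m⁻²·s⁴·A².
So F⁻¹ = kg·m²·s⁻⁴·A⁻².
lx = lm/m² (illuminance = luminous flux per area),
    = m⁻²·cd.
So lx⁻¹ = m²·cd⁻¹.
Combining: Bq²·F⁻¹·lx⁻¹ = s⁻² · (kg·m²·s⁻⁴·A⁻²) · (m²·cd⁻¹) = kg·m⁴·s⁻⁶·A⁻²·cd⁻¹.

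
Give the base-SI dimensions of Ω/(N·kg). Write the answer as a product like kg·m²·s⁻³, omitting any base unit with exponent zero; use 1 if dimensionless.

N = kg·m·s⁻².
So N⁻¹ = kg⁻¹·m⁻¹·s².
Ω = kg·m²·s⁻³·A⁻².
Combining: N⁻¹·Ω·kg⁻¹ = (kg⁻¹·m⁻¹·s²) · (kg·m²·s⁻³·A⁻²) · kg⁻¹ = kg⁻¹·m·s⁻¹·A⁻².

kg⁻¹·m·s⁻¹·A⁻²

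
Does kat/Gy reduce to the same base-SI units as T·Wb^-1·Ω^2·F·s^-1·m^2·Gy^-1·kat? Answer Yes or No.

Left side:
  Gy = J/kg (absorbed dose = energy per mass),
      = m²·s⁻².
  So Gy⁻¹ = m⁻²·s².
  kat = mol/s = s⁻¹·mol (catalytic activity).
  Combining: Gy⁻¹·kat = (m⁻²·s²) · (s⁻¹·mol) = m⁻²·s·mol.
Right side:
  T = kg·s⁻²·A⁻¹.
  Wb = kg·m²·s⁻²·A⁻¹.
  So Wb⁻¹ = kg⁻¹·m⁻²·s²·A.
  Ω = kg·m²·s⁻³·A⁻².
  So Ω² = kg²·m⁴·s⁻⁶·A⁻⁴.
  F = kg⁻¹·m⁻²·s⁴·A².
  Gy = m²·s⁻².
  So Gy⁻¹ = m⁻²·s².
  kat = s⁻¹·mol.
  Combining: T·Wb⁻¹·Ω²·F·s⁻¹·m²·Gy⁻¹·kat = (kg·s⁻²·A⁻¹) · (kg⁻¹·m⁻²·s²·A) · (kg²·m⁴·s⁻⁶·A⁻⁴) · (kg⁻¹·m⁻²·s⁴·A²) · s⁻¹ · m² · (m⁻²·s²) · (s⁻¹·mol) = kg·s⁻²·A⁻²·mol.
Left is m⁻²·s·mol; right is kg·s⁻²·A⁻²·mol — different.

No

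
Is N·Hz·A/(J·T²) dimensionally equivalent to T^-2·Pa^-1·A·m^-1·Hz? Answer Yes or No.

Left side:
  N = kg·m/s² = kg·m·s⁻² (force = mass × acceleration).
  J = N·m (work = force × distance),
      = kg·m²·s⁻².
  So J⁻¹ = kg⁻¹·m⁻²·s².
  T = Wb/m² (flux density = flux per area),
      = kg·s⁻²·A⁻¹.
  So T⁻² = kg⁻²·s⁴·A².
  Hz = 1/s = s⁻¹ (frequency is cycles per second).
  Combining: N·J⁻¹·T⁻²·Hz·A = (kg·m·s⁻²) · (kg⁻¹·m⁻²·s²) · (kg⁻²·s⁴·A²) · s⁻¹ · A = kg⁻²·m⁻¹·s³·A³.
Right side:
  T = kg·s⁻²·A⁻¹.
  So T⁻² = kg⁻²·s⁴·A².
  Pa = kg·m⁻¹·s⁻².
  So Pa⁻¹ = kg⁻¹·m·s².
  Hz = s⁻¹.
  Combining: T⁻²·Pa⁻¹·A·m⁻¹·Hz = (kg⁻²·s⁴·A²) · (kg⁻¹·m·s²) · A · m⁻¹ · s⁻¹ = kg⁻³·s⁵·A³.
Left is kg⁻²·m⁻¹·s³·A³; right is kg⁻³·s⁵·A³ — different.

No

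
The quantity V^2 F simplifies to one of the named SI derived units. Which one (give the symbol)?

J

V = W/A (potential = power per current),
    = kg·m²·s⁻³·A⁻¹.
So V² = kg²·m⁴·s⁻⁶·A⁻².
F = C/V (capacitance = charge per voltage),
    = A·s/(kg·m²·s⁻³·A⁻¹) (substituting C and V),
    = kg⁻¹·m⁻²·s⁴·A².
Combining: V²·F = (kg²·m⁴·s⁻⁶·A⁻²) · (kg⁻¹·m⁻²·s⁴·A²) = kg·m²·s⁻².
kg·m²·s⁻² is the base-SI form of the joule.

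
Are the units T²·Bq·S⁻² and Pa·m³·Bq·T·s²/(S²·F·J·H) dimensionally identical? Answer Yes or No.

No

Left side:
  T = Wb/m² (flux density = flux per area),
      = kg·s⁻²·A⁻¹.
  So T² = kg²·s⁻⁴·A⁻².
  Bq = 1/s = s⁻¹ (activity is decays per second).
  S = 1/Ω (conductance is reciprocal resistance),
      = kg⁻¹·m⁻²·s³·A².
  So S⁻² = kg²·m⁴·s⁻⁶·A⁻⁴.
  Combining: T²·Bq·S⁻² = (kg²·s⁻⁴·A⁻²) · s⁻¹ · (kg²·m⁴·s⁻⁶·A⁻⁴) = kg⁴·m⁴·s⁻¹¹·A⁻⁶.
Right side:
  S = kg⁻¹·m⁻²·s³·A².
  So S⁻² = kg²·m⁴·s⁻⁶·A⁻⁴.
  Pa = kg·m⁻¹·s⁻².
  F = kg⁻¹·m⁻²·s⁴·A².
  So F⁻¹ = kg·m²·s⁻⁴·A⁻².
  Bq = s⁻¹.
  T = kg·s⁻²·A⁻¹.
  J = kg·m²·s⁻².
  So J⁻¹ = kg⁻¹·m⁻²·s².
  H = kg·m²·s⁻²·A⁻².
  So H⁻¹ = kg⁻¹·m⁻²·s²·A².
  Combining: S⁻²·Pa·F⁻¹·m³·Bq·T·s²·J⁻¹·H⁻¹ = (kg²·m⁴·s⁻⁶·A⁻⁴) · (kg·m⁻¹·s⁻²) · (kg·m²·s⁻⁴·A⁻²) · m³ · s⁻¹ · (kg·s⁻²·A⁻¹) · s² · (kg⁻¹·m⁻²·s²) · (kg⁻¹·m⁻²·s²·A²) = kg³·m⁴·s⁻⁹·A⁻⁵.
Left is kg⁴·m⁴·s⁻¹¹·A⁻⁶; right is kg³·m⁴·s⁻⁹·A⁻⁵ — different.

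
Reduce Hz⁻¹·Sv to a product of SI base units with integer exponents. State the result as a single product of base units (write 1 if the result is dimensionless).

m²·s⁻¹

Hz = 1/s = s⁻¹ (frequency is cycles per second).
So Hz⁻¹ = s.
Sv = J/kg (equivalent dose = energy per mass),
    = m²·s⁻².
Combining: Hz⁻¹·Sv = s · (m²·s⁻²) = m²·s⁻¹.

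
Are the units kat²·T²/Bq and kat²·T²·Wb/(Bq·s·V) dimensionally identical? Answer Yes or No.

Left side:
  kat = mol/s = s⁻¹·mol (catalytic activity).
  So kat² = s⁻²·mol².
  Bq = 1/s = s⁻¹ (activity is decays per second).
  So Bq⁻¹ = s.
  T = Wb/m² (flux density = flux per area),
      = kg·s⁻²·A⁻¹.
  So T² = kg²·s⁻⁴·A⁻².
  Combining: kat²·Bq⁻¹·T² = (s⁻²·mol²) · s · (kg²·s⁻⁴·A⁻²) = kg²·s⁻⁵·A⁻²·mol².
Right side:
  Bq = 1/s = s⁻¹ (activity is decays per second).
  So Bq⁻¹ = s.
  kat = mol/s = s⁻¹·mol (catalytic activity).
  So kat² = s⁻²·mol².
  V = W/A (potential = power per current),
      = kg·m²·s⁻³·A⁻¹.
  So V⁻¹ = kg⁻¹·m⁻²·s³·A.
  T = Wb/m² (flux density = flux per area),
      = kg·s⁻²·A⁻¹.
  So T² = kg²·s⁻⁴·A⁻².
  Wb = V·s (flux: a volt is a weber per second),
      = kg·m²·s⁻²·A⁻¹.
  Combining: Bq⁻¹·kat²·s⁻¹·V⁻¹·T²·Wb = s · (s⁻²·mol²) · s⁻¹ · (kg⁻¹·m⁻²·s³·A) · (kg²·s⁻⁴·A⁻²) · (kg·m²·s⁻²·A⁻¹) = kg²·s⁻⁵·A⁻²·mol².
Both reduce to kg²·s⁻⁵·A⁻²·mol².

Yes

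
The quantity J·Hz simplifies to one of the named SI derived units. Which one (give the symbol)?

J = N·m (work = force × distance),
    = kg·m²·s⁻².
Hz = 1/s = s⁻¹ (frequency is cycles per second).
Combining: J·Hz = (kg·m²·s⁻²) · s⁻¹ = kg·m²·s⁻³.
kg·m²·s⁻³ is the base-SI form of the watt.

W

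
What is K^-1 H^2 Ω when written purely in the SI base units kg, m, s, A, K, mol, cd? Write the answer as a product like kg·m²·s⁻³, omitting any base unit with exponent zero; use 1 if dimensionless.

kg³·m⁶·s⁻⁷·A⁻⁶·K⁻¹

H = Wb/A (inductance = flux per current),
    = kg·m²·s⁻²·A⁻².
So H² = kg²·m⁴·s⁻⁴·A⁻⁴.
Ω = V/A (resistance = voltage per current),
    = kg·m²·s⁻³·A⁻².
Combining: K⁻¹·H²·Ω = K⁻¹ · (kg²·m⁴·s⁻⁴·A⁻⁴) · (kg·m²·s⁻³·A⁻²) = kg³·m⁶·s⁻⁷·A⁻⁶·K⁻¹.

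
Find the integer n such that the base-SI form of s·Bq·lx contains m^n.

-2

Bq = s⁻¹.
lx = m⁻²·cd.
Combining: s·Bq·lx = s · s⁻¹ · (m⁻²·cd) = m⁻²·cd.
The exponent of m is -2.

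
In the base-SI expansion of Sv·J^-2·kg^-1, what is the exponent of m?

Sv = J/kg (equivalent dose = energy per mass),
    = m²·s⁻².
J = N·m (work = force × distance),
    = kg·m²·s⁻².
So J⁻² = kg⁻²·m⁻⁴·s⁴.
Combining: Sv·J⁻²·kg⁻¹ = (m²·s⁻²) · (kg⁻²·m⁻⁴·s⁴) · kg⁻¹ = kg⁻³·m⁻²·s².
The exponent of m is -2.

-2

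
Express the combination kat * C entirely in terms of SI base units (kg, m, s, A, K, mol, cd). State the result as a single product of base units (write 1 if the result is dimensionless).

A·mol

kat = mol/s = s⁻¹·mol (catalytic activity).
C = A·s = s·A (charge = current × time).
Combining: kat·C = (s⁻¹·mol) · (s·A) = A·mol.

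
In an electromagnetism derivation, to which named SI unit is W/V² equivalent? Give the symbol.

S

W = J/s (power = energy per time),
    = kg·m²·s⁻³.
V = W/A (potential = power per current),
    = kg·m²·s⁻³·A⁻¹.
So V⁻² = kg⁻²·m⁻⁴·s⁶·A².
Combining: W·V⁻² = (kg·m²·s⁻³) · (kg⁻²·m⁻⁴·s⁶·A²) = kg⁻¹·m⁻²·s³·A².
kg⁻¹·m⁻²·s³·A² is the base-SI form of the siemens.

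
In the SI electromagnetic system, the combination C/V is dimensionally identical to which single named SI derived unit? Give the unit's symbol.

F

V = W/A (potential = power per current),
    = kg·m²·s⁻³·A⁻¹.
So V⁻¹ = kg⁻¹·m⁻²·s³·A.
C = A·s = s·A (charge = current × time).
Combining: V⁻¹·C = (kg⁻¹·m⁻²·s³·A) · (s·A) = kg⁻¹·m⁻²·s⁴·A².
kg⁻¹·m⁻²·s⁴·A² is the base-SI form of the farad.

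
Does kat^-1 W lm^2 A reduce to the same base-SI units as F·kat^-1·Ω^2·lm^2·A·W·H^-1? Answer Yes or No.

Yes

Left side:
  kat = mol/s = s⁻¹·mol (catalytic activity).
  So kat⁻¹ = s·mol⁻¹.
  W = J/s (power = energy per time),
      = kg·m²·s⁻³.
  lm = cd·sr = cd (luminous flux; sr is dimensionless).
  So lm² = cd².
  Combining: kat⁻¹·W·lm²·A = (s·mol⁻¹) · (kg·m²·s⁻³) · cd² · A = kg·m²·s⁻²·A·mol⁻¹·cd².
Right side:
  F = C/V (capacitance = charge per voltage),
      = A·s/(kg·m²·s⁻³·A⁻¹) (substituting C and V),
      = kg⁻¹·m⁻²·s⁴·A².
  kat = mol/s = s⁻¹·mol (catalytic activity).
  So kat⁻¹ = s·mol⁻¹.
  Ω = V/A (resistance = voltage per current),
      = kg·m²·s⁻³·A⁻².
  So Ω² = kg²·m⁴·s⁻⁶·A⁻⁴.
  lm = cd·sr = cd (luminous flux; sr is dimensionless).
  So lm² = cd².
  W = J/s (power = energy per time),
      = kg·m²·s⁻³.
  H = Wb/A (inductance = flux per current),
      = kg·m²·s⁻²·A⁻².
  So H⁻¹ = kg⁻¹·m⁻²·s²·A².
  Combining: F·kat⁻¹·Ω²·lm²·A·W·H⁻¹ = (kg⁻¹·m⁻²·s⁴·A²) · (s·mol⁻¹) · (kg²·m⁴·s⁻⁶·A⁻⁴) · cd² · A · (kg·m²·s⁻³) · (kg⁻¹·m⁻²·s²·A²) = kg·m²·s⁻²·A·mol⁻¹·cd².
Both reduce to kg·m²·s⁻²·A·mol⁻¹·cd².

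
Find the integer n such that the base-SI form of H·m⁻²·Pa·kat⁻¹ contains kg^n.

H = Wb/A (inductance = flux per current),
    = kg·m²·s⁻²·A⁻².
Pa = N/m² (pressure = force per area),
    = kg·m⁻¹·s⁻².
kat = mol/s = s⁻¹·mol (catalytic activity).
So kat⁻¹ = s·mol⁻¹.
Combining: H·m⁻²·Pa·kat⁻¹ = (kg·m²·s⁻²·A⁻²) · m⁻² · (kg·m⁻¹·s⁻²) · (s·mol⁻¹) = kg²·m⁻¹·s⁻³·A⁻²·mol⁻¹.
The exponent of kg is 2.

2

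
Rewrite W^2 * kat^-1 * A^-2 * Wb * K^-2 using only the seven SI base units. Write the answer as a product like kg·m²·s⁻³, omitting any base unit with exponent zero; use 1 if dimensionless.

kg³·m⁶·s⁻⁷·A⁻³·K⁻²·mol⁻¹

W = kg·m²·s⁻³.
So W² = kg²·m⁴·s⁻⁶.
kat = s⁻¹·mol.
So kat⁻¹ = s·mol⁻¹.
Wb = kg·m²·s⁻²·A⁻¹.
Combining: W²·kat⁻¹·A⁻²·Wb·K⁻² = (kg²·m⁴·s⁻⁶) · (s·mol⁻¹) · A⁻² · (kg·m²·s⁻²·A⁻¹) · K⁻² = kg³·m⁶·s⁻⁷·A⁻³·K⁻²·mol⁻¹.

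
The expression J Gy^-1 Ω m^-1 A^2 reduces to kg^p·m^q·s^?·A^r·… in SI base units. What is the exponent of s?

-3

J = N·m (work = force × distance),
    = kg·m²·s⁻².
Gy = J/kg (absorbed dose = energy per mass),
    = m²·s⁻².
So Gy⁻¹ = m⁻²·s².
Ω = V/A (resistance = voltage per current),
    = kg·m²·s⁻³·A⁻².
Combining: J·Gy⁻¹·Ω·m⁻¹·A² = (kg·m²·s⁻²) · (m⁻²·s²) · (kg·m²·s⁻³·A⁻²) · m⁻¹ · A² = kg²·m·s⁻³.
The exponent of s is -3.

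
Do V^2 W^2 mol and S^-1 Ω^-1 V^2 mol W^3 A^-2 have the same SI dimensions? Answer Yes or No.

No

Left side:
  V = kg·m²·s⁻³·A⁻¹.
  So V² = kg²·m⁴·s⁻⁶·A⁻².
  W = kg·m²·s⁻³.
  So W² = kg²·m⁴·s⁻⁶.
  Combining: V²·W²·mol = (kg²·m⁴·s⁻⁶·A⁻²) · (kg²·m⁴·s⁻⁶) · mol = kg⁴·m⁸·s⁻¹²·A⁻²·mol.
Right side:
  S = kg⁻¹·m⁻²·s³·A².
  So S⁻¹ = kg·m²·s⁻³·A⁻².
  Ω = kg·m²·s⁻³·A⁻².
  So Ω⁻¹ = kg⁻¹·m⁻²·s³·A².
  V = kg·m²·s⁻³·A⁻¹.
  So V² = kg²·m⁴·s⁻⁶·A⁻².
  W = kg·m²·s⁻³.
  So W³ = kg³·m⁶·s⁻⁹.
  Combining: S⁻¹·Ω⁻¹·V²·mol·W³·A⁻² = (kg·m²·s⁻³·A⁻²) · (kg⁻¹·m⁻²·s³·A²) · (kg²·m⁴·s⁻⁶·A⁻²) · mol · (kg³·m⁶·s⁻⁹) · A⁻² = kg⁵·m¹⁰·s⁻¹⁵·A⁻⁴·mol.
Left is kg⁴·m⁸·s⁻¹²·A⁻²·mol; right is kg⁵·m¹⁰·s⁻¹⁵·A⁻⁴·mol — different.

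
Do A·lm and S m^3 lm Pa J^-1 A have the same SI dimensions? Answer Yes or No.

No

Left side:
  lm = cd.
  Combining: A·lm = A · cd = A·cd.
Right side:
  S = kg⁻¹·m⁻²·s³·A².
  lm = cd.
  Pa = kg·m⁻¹·s⁻².
  J = kg·m²·s⁻².
  So J⁻¹ = kg⁻¹·m⁻²·s².
  Combining: S·m³·lm·Pa·J⁻¹·A = (kg⁻¹·m⁻²·s³·A²) · m³ · cd · (kg·m⁻¹·s⁻²) · (kg⁻¹·m⁻²·s²) · A = kg⁻¹·m⁻²·s³·A³·cd.
Left is A·cd; right is kg⁻¹·m⁻²·s³·A³·cd — different.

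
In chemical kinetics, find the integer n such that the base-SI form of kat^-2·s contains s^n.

3

kat = s⁻¹·mol.
So kat⁻² = s²·mol⁻².
Combining: kat⁻²·s = (s²·mol⁻²) · s = s³·mol⁻².
The exponent of s is 3.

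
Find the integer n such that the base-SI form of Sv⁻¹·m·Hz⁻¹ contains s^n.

Sv = J/kg (equivalent dose = energy per mass),
    = m²·s⁻².
So Sv⁻¹ = m⁻²·s².
Hz = 1/s = s⁻¹ (frequency is cycles per second).
So Hz⁻¹ = s.
Combining: Sv⁻¹·m·Hz⁻¹ = (m⁻²·s²) · m · s = m⁻¹·s³.
The exponent of s is 3.

3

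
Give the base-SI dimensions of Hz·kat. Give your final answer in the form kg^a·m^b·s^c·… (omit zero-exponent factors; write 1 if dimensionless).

Hz = 1/s = s⁻¹ (frequency is cycles per second).
kat = mol/s = s⁻¹·mol (catalytic activity).
Combining: Hz·kat = s⁻¹ · (s⁻¹·mol) = s⁻²·mol.

s⁻²·mol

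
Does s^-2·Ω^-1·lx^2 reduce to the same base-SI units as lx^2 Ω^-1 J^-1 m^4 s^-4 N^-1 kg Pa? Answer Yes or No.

Left side:
  Ω = V/A (resistance = voltage per current),
      = kg·m²·s⁻³·A⁻².
  So Ω⁻¹ = kg⁻¹·m⁻²·s³·A².
  lx = lm/m² (illuminance = luminous flux per area),
      = m⁻²·cd.
  So lx² = m⁻⁴·cd².
  Combining: s⁻²·Ω⁻¹·lx² = s⁻² · (kg⁻¹·m⁻²·s³·A²) · (m⁻⁴·cd²) = kg⁻¹·m⁻⁶·s·A²·cd².
Right side:
  lx = m⁻²·cd.
  So lx² = m⁻⁴·cd².
  Ω = kg·m²·s⁻³·A⁻².
  So Ω⁻¹ = kg⁻¹·m⁻²·s³·A².
  J = kg·m²·s⁻².
  So J⁻¹ = kg⁻¹·m⁻²·s².
  N = kg·m·s⁻².
  So N⁻¹ = kg⁻¹·m⁻¹·s².
  Pa = kg·m⁻¹·s⁻².
  Combining: lx²·Ω⁻¹·J⁻¹·m⁴·s⁻⁴·N⁻¹·kg·Pa = (m⁻⁴·cd²) · (kg⁻¹·m⁻²·s³·A²) · (kg⁻¹·m⁻²·s²) · m⁴ · s⁻⁴ · (kg⁻¹·m⁻¹·s²) · kg · (kg·m⁻¹·s⁻²) = kg⁻¹·m⁻⁶·s·A²·cd².
Both reduce to kg⁻¹·m⁻⁶·s·A²·cd².

Yes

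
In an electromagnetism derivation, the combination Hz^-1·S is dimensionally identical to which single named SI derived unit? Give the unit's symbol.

F

Hz = 1/s = s⁻¹ (frequency is cycles per second).
So Hz⁻¹ = s.
S = 1/Ω (conductance is reciprocal resistance),
    = kg⁻¹·m⁻²·s³·A².
Combining: Hz⁻¹·S = s · (kg⁻¹·m⁻²·s³·A²) = kg⁻¹·m⁻²·s⁴·A².
kg⁻¹·m⁻²·s⁴·A² is the base-SI form of the farad.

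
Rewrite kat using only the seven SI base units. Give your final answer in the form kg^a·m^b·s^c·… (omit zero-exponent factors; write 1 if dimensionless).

kat = s⁻¹·mol.

s⁻¹·mol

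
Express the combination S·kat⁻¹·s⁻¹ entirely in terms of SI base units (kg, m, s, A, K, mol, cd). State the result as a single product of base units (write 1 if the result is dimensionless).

S = 1/Ω (conductance is reciprocal resistance),
    = kg⁻¹·m⁻²·s³·A².
kat = mol/s = s⁻¹·mol (catalytic activity).
So kat⁻¹ = s·mol⁻¹.
Combining: S·kat⁻¹·s⁻¹ = (kg⁻¹·m⁻²·s³·A²) · (s·mol⁻¹) · s⁻¹ = kg⁻¹·m⁻²·s³·A²·mol⁻¹.

kg⁻¹·m⁻²·s³·A²·mol⁻¹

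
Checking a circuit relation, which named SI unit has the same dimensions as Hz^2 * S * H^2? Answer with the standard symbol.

Hz = 1/s = s⁻¹ (frequency is cycles per second).
So Hz² = s⁻².
S = 1/Ω (conductance is reciprocal resistance),
    = kg⁻¹·m⁻²·s³·A².
H = Wb/A (inductance = flux per current),
    = kg·m²·s⁻²·A⁻².
So H² = kg²·m⁴·s⁻⁴·A⁻⁴.
Combining: Hz²·S·H² = s⁻² · (kg⁻¹·m⁻²·s³·A²) · (kg²·m⁴·s⁻⁴·A⁻⁴) = kg·m²·s⁻³·A⁻².
kg·m²·s⁻³·A⁻² is the base-SI form of the ohm.

Ω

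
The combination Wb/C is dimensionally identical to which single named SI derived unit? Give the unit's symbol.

Wb = V·s (flux: a volt is a weber per second),
    = kg·m²·s⁻²·A⁻¹.
C = A·s = s·A (charge = current × time).
So C⁻¹ = s⁻¹·A⁻¹.
Combining: Wb·C⁻¹ = (kg·m²·s⁻²·A⁻¹) · (s⁻¹·A⁻¹) = kg·m²·s⁻³·A⁻².
kg·m²·s⁻³·A⁻² is the base-SI form of the ohm.

Ω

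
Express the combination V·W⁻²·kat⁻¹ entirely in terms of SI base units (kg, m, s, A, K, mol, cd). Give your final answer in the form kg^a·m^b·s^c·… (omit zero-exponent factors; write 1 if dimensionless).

kg⁻¹·m⁻²·s⁴·A⁻¹·mol⁻¹

V = kg·m²·s⁻³·A⁻¹.
W = kg·m²·s⁻³.
So W⁻² = kg⁻²·m⁻⁴·s⁶.
kat = s⁻¹·mol.
So kat⁻¹ = s·mol⁻¹.
Combining: V·W⁻²·kat⁻¹ = (kg·m²·s⁻³·A⁻¹) · (kg⁻²·m⁻⁴·s⁶) · (s·mol⁻¹) = kg⁻¹·m⁻²·s⁴·A⁻¹·mol⁻¹.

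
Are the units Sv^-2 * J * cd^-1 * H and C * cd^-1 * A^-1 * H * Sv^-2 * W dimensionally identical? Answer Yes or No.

Left side:
  Sv = J/kg (equivalent dose = energy per mass),
      = m²·s⁻².
  So Sv⁻² = m⁻⁴·s⁴.
  J = N·m (work = force × distance),
      = kg·m²·s⁻².
  H = Wb/A (inductance = flux per current),
      = kg·m²·s⁻²·A⁻².
  Combining: Sv⁻²·J·cd⁻¹·H = (m⁻⁴·s⁴) · (kg·m²·s⁻²) · cd⁻¹ · (kg·m²·s⁻²·A⁻²) = kg²·A⁻²·cd⁻¹.
Right side:
  C = A·s = s·A (charge = current × time).
  H = Wb/A (inductance = flux per current),
      = kg·m²·s⁻²·A⁻².
  Sv = J/kg (equivalent dose = energy per mass),
      = m²·s⁻².
  So Sv⁻² = m⁻⁴·s⁴.
  W = J/s (power = energy per time),
      = kg·m²·s⁻³.
  Combining: C·cd⁻¹·A⁻¹·H·Sv⁻²·W = (s·A) · cd⁻¹ · A⁻¹ · (kg·m²·s⁻²·A⁻²) · (m⁻⁴·s⁴) · (kg·m²·s⁻³) = kg²·A⁻²·cd⁻¹.
Both reduce to kg²·A⁻²·cd⁻¹.

Yes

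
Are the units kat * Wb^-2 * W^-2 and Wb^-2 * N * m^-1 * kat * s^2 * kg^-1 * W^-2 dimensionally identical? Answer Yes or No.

Left side:
  kat = s⁻¹·mol.
  Wb = kg·m²·s⁻²·A⁻¹.
  So Wb⁻² = kg⁻²·m⁻⁴·s⁴·A².
  W = kg·m²·s⁻³.
  So W⁻² = kg⁻²·m⁻⁴·s⁶.
  Combining: kat·Wb⁻²·W⁻² = (s⁻¹·mol) · (kg⁻²·m⁻⁴·s⁴·A²) · (kg⁻²·m⁻⁴·s⁶) = kg⁻⁴·m⁻⁸·s⁹·A²·mol.
Right side:
  Wb = V·s (flux: a volt is a weber per second),
      = kg·m²·s⁻²·A⁻¹.
  So Wb⁻² = kg⁻²·m⁻⁴·s⁴·A².
  N = kg·m/s² = kg·m·s⁻² (force = mass × acceleration).
  kat = mol/s = s⁻¹·mol (catalytic activity).
  W = J/s (power = energy per time),
      = kg·m²·s⁻³.
  So W⁻² = kg⁻²·m⁻⁴·s⁶.
  Combining: Wb⁻²·N·m⁻¹·kat·s²·kg⁻¹·W⁻² = (kg⁻²·m⁻⁴·s⁴·A²) · (kg·m·s⁻²) · m⁻¹ · (s⁻¹·mol) · s² · kg⁻¹ · (kg⁻²·m⁻⁴·s⁶) = kg⁻⁴·m⁻⁸·s⁹·A²·mol.
Both reduce to kg⁻⁴·m⁻⁸·s⁹·A²·mol.

Yes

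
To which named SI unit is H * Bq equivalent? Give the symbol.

H = Wb/A (inductance = flux per current),
    = kg·m²·s⁻²·A⁻².
Bq = 1/s = s⁻¹ (activity is decays per second).
Combining: H·Bq = (kg·m²·s⁻²·A⁻²) · s⁻¹ = kg·m²·s⁻³·A⁻².
kg·m²·s⁻³·A⁻² is the base-SI form of the ohm.

Ω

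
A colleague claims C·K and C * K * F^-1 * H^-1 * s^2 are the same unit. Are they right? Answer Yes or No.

Left side:
  C = s·A.
  Combining: C·K = (s·A) · K = s·A·K.
Right side:
  C = A·s = s·A (charge = current × time).
  F = C/V (capacitance = charge per voltage),
      = A·s/(kg·m²·s⁻³·A⁻¹) (substituting C and V),
      = kg⁻¹·m⁻²·s⁴·A².
  So F⁻¹ = kg·m²·s⁻⁴·A⁻².
  H = Wb/A (inductance = flux per current),
      = kg·m²·s⁻²·A⁻².
  So H⁻¹ = kg⁻¹·m⁻²·s²·A².
  Combining: C·K·F⁻¹·H⁻¹·s² = (s·A) · K · (kg·m²·s⁻⁴·A⁻²) · (kg⁻¹·m⁻²·s²·A²) · s² = s·A·K.
Both reduce to s·A·K.

Yes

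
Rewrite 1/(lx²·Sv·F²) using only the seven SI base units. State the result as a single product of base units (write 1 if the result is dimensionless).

kg²·m⁶·s⁻⁶·A⁻⁴·cd⁻²

lx = lm/m² (illuminance = luminous flux per area),
    = m⁻²·cd.
So lx⁻² = m⁴·cd⁻².
Sv = J/kg (equivalent dose = energy per mass),
    = m²·s⁻².
So Sv⁻¹ = m⁻²·s².
F = C/V (capacitance = charge per voltage),
    = A·s/(kg·m²·s⁻³·A⁻¹) (substituting C and V),
    = kg⁻¹·m⁻²·s⁴·A².
So F⁻² = kg²·m⁴·s⁻⁸·A⁻⁴.
Combining: lx⁻²·Sv⁻¹·F⁻² = (m⁴·cd⁻²) · (m⁻²·s²) · (kg²·m⁴·s⁻⁸·A⁻⁴) = kg²·m⁶·s⁻⁶·A⁻⁴·cd⁻².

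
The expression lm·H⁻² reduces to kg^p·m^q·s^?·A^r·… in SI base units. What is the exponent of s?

4

lm = cd·sr = cd (luminous flux; sr is dimensionless).
H = Wb/A (inductance = flux per current),
    = kg·m²·s⁻²·A⁻².
So H⁻² = kg⁻²·m⁻⁴·s⁴·A⁴.
Combining: lm·H⁻² = cd · (kg⁻²·m⁻⁴·s⁴·A⁴) = kg⁻²·m⁻⁴·s⁴·A⁴·cd.
The exponent of s is 4.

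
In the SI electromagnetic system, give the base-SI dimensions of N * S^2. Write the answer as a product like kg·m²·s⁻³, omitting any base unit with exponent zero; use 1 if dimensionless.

kg⁻¹·m⁻³·s⁴·A⁴

N = kg·m·s⁻².
S = kg⁻¹·m⁻²·s³·A².
So S² = kg⁻²·m⁻⁴·s⁶·A⁴.
Combining: N·S² = (kg·m·s⁻²) · (kg⁻²·m⁻⁴·s⁶·A⁴) = kg⁻¹·m⁻³·s⁴·A⁴.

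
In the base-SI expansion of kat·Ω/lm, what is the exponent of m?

2

kat = mol/s = s⁻¹·mol (catalytic activity).
Ω = V/A (resistance = voltage per current),
    = kg·m²·s⁻³·A⁻².
lm = cd·sr = cd (luminous flux; sr is dimensionless).
So lm⁻¹ = cd⁻¹.
Combining: kat·Ω·lm⁻¹ = (s⁻¹·mol) · (kg·m²·s⁻³·A⁻²) · cd⁻¹ = kg·m²·s⁻⁴·A⁻²·mol·cd⁻¹.
The exponent of m is 2.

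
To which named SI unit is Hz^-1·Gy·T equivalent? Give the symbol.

Hz = s⁻¹.
So Hz⁻¹ = s.
Gy = m²·s⁻².
T = kg·s⁻²·A⁻¹.
Combining: Hz⁻¹·Gy·T = s · (m²·s⁻²) · (kg·s⁻²·A⁻¹) = kg·m²·s⁻³·A⁻¹.
kg·m²·s⁻³·A⁻¹ is the base-SI form of the volt.

V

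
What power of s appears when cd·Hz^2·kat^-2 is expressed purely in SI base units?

Hz = s⁻¹.
So Hz² = s⁻².
kat = s⁻¹·mol.
So kat⁻² = s²·mol⁻².
Combining: cd·Hz²·kat⁻² = cd · s⁻² · (s²·mol⁻²) = mol⁻²·cd.
The exponent of s is 0.

0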